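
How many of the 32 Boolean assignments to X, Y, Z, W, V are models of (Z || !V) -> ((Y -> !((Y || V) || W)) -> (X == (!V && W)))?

26

Initial set: {((Z || !V) -> ((Y -> !((Y || V) || W)) -> (X == (!V && W))))}.
((Z || !V) -> ((Y -> !((Y || V) || W)) -> (X == (!V && W)))): β-rule — branch into !(Z || !V)  //  ((Y -> !((Y || V) || W)) -> (X == (!V && W))).
  branch 1 (add !(Z || !V)):
    !(Z || !V): α-rule — add !Z, !!V.
    ○ open, literals {V=true, Z=false}.
  branch 2 (add ((Y -> !((Y || V) || W)) -> (X == (!V && W)))):
    ((Y -> !((Y || V) || W)) -> (X == (!V && W))): β-rule — branch into !(Y -> !((Y || V) || W))  //  (X == (!V && W)).
      branch 2.1 (add !(Y -> !((Y || V) || W))):
        !(Y -> !((Y || V) || W)): α-rule — add Y, !!((Y || V) || W).
        !!((Y || V) || W): β-rule — branch into (Y || V)  //  W.
          branch 2.1.1 (add (Y || V)):
            (Y || V): β-rule — branch into Y  //  V.
              branch 2.1.1.1 (add Y):
                ○ open, literals {Y=true}.
              branch 2.1.1.2 (add V):
                ○ open, literals {V=true, Y=true}.
          branch 2.1.2 (add W):
            ○ open, literals {W=true, Y=true}.
      branch 2.2 (add (X == (!V && W))):
        (X == (!V && W)): β-rule — branch into X, (!V && W)  //  !X, !(!V && W).
          branch 2.2.1 (add X, (!V && W)):
            (!V && W): α-rule — add !V, W.
            ○ open, literals {V=false, W=true, X=true}.
          branch 2.2.2 (add !X, !(!V && W)):
            !(!V && W): β-rule — branch into !!V  //  !W.
              branch 2.2.2.1 (add !!V):
                ○ open, literals {V=true, X=false}.
              branch 2.2.2.2 (add !W):
                ○ open, literals {W=false, X=false}.
0 branches closed, 7 open.
Each open branch fixes some atoms; the unmentioned ones are free. Counting distinct full assignments: branch {V=true, Z=false} (X, Y, W) contributes 8 new; branch {Y=true} (X, Z, W, V) contributes 12 new; branch {V=true, Y=true} (X, Z, W) contributes 0 new; branch {W=true, Y=true} (X, Z, V) contributes 0 new; branch {V=false, W=true, X=true} (Y, Z) contributes 2 new; branch {V=true, X=false} (Y, Z, W) contributes 2 new; branch {W=false, X=false} (Y, Z, V) contributes 2 new. Total: 26.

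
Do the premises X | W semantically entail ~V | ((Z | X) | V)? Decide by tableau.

Yes

Initial set: {T (X | W); F (~V | ((Z | X) | V))}.
F (~V | ((Z | X) | V)): α-rule — add F ~V, F ((Z | X) | V).
F ((Z | X) | V): α-rule — add F (Z | X), F V.
× closes — contains both V and ~V.
All 1 branch closes.
Every branch closed, so the premises entail the conclusion.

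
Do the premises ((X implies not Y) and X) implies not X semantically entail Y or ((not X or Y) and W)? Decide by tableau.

No

Initial set: {(((X implies not Y) and X) implies not X); not (Y or ((not X or Y) and W))}.
not (Y or ((not X or Y) and W)): α-rule — add not Y, not ((not X or Y) and W).
(((X implies not Y) and X) implies not X): β-rule — branch into not ((X implies not Y) and X)  //  not X.
  branch 1 (add not ((X implies not Y) and X)):
    not ((not X or Y) and W): β-rule — branch into not (not X or Y)  //  not W.
      branch 1.1 (add not (not X or Y)):
        not (not X or Y): α-rule — add not not X, not Y.
        not ((X implies not Y) and X): β-rule — branch into not (X implies not Y)  //  not X.
          branch 1.1.1 (add not (X implies not Y)):
            not (X implies not Y): α-rule — add X, not not Y.
            × closes — contains both Y and not Y.
          branch 1.1.2 (add not X):
            × closes — contains both X and not X.
      branch 1.2 (add not W):
        not ((X implies not Y) and X): β-rule — branch into not (X implies not Y)  //  not X.
          branch 1.2.1 (add not (X implies not Y)):
            not (X implies not Y): α-rule — add X, not not Y.
            × closes — contains both Y and not Y.
          branch 1.2.2 (add not X):
            ○ open, literals {W=F, X=F, Y=F}.
  branch 2 (add not X):
    not ((not X or Y) and W): β-rule — branch into not (not X or Y)  //  not W.
      branch 2.1 (add not (not X or Y)):
        not (not X or Y): α-rule — add not not X, not Y.
        × closes — contains both X and not X.
      branch 2.2 (add not W):
        ○ open, literals {W=F, X=F, Y=F}.
4 branches closed, 2 open.
An open branch gives a countermodel: W=F, X=F, Y=F (unmentioned atoms arbitrary); the premises hold there but the conclusion fails.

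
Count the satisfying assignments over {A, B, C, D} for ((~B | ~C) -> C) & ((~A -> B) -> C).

8

Initial set: {(((~B | ~C) -> C) & ((~A -> B) -> C))}.
(((~B | ~C) -> C) & ((~A -> B) -> C)): α-rule — add ((~B | ~C) -> C), ((~A -> B) -> C).
((~B | ~C) -> C): β-rule — branch into ~(~B | ~C)  //  C.
  branch 1 (add ~(~B | ~C)):
    ~(~B | ~C): α-rule — add ~~B, ~~C.
    ((~A -> B) -> C): β-rule — branch into ~(~A -> B)  //  C.
      branch 1.1 (add ~(~A -> B)):
        ~(~A -> B): α-rule — add ~A, ~B.
        × closes — contains both B and ~B.
      branch 1.2 (add C):
        ○ open, literals {B=true, C=true}.
  branch 2 (add C):
    ((~A -> B) -> C): β-rule — branch into ~(~A -> B)  //  C.
      branch 2.1 (add ~(~A -> B)):
        ~(~A -> B): α-rule — add ~A, ~B.
        ○ open, literals {A=false, B=false, C=true}.
      branch 2.2 (add C):
        ○ open, literals {C=true}.
1 branch closed, 3 open.
Each open branch fixes some atoms; the unmentioned ones are free. Counting distinct full assignments: branch {B=true, C=true} (A, D) contributes 4 new; branch {A=false, B=false, C=true} (D) contributes 2 new; branch {C=true} (A, B, D) contributes 2 new. Total: 8.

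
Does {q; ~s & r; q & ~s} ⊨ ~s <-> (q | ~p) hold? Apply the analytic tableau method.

Initial set: {q; (~s & r); (q & ~s); ~(~s <-> (q | ~p))}.
(~s & r): α-rule — add ~s, r.
(q & ~s): α-rule — add q, ~s.
~(~s <-> (q | ~p)): β-rule — branch into ~s, ~(q | ~p)  //  ~~s, (q | ~p).
  branch 1 (add ~s, ~(q | ~p)):
    ~(q | ~p): α-rule — add ~q, ~~p.
    × closes — contains both q and ~q.
  branch 2 (add ~~s, (q | ~p)):
    × closes — contains both s and ~s.
All 2 branches close.
Every branch closed, so the premises entail the conclusion.

Yes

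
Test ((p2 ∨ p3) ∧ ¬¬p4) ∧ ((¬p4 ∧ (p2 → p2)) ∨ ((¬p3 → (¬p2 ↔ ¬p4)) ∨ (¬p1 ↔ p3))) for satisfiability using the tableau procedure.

Initial set: {(((p2 ∨ p3) ∧ ¬¬p4) ∧ ((¬p4 ∧ (p2 → p2)) ∨ ((¬p3 → (¬p2 ↔ ¬p4)) ∨ (¬p1 ↔ p3))))}.
(((p2 ∨ p3) ∧ ¬¬p4) ∧ ((¬p4 ∧ (p2 → p2)) ∨ ((¬p3 → (¬p2 ↔ ¬p4)) ∨ (¬p1 ↔ p3)))): α-rule — add ((p2 ∨ p3) ∧ ¬¬p4), ((¬p4 ∧ (p2 → p2)) ∨ ((¬p3 → (¬p2 ↔ ¬p4)) ∨ (¬p1 ↔ p3))).
((p2 ∨ p3) ∧ ¬¬p4): α-rule — add (p2 ∨ p3), ¬¬p4.
¬¬p4: drop double negation, giving p4.
((¬p4 ∧ (p2 → p2)) ∨ ((¬p3 → (¬p2 ↔ ¬p4)) ∨ (¬p1 ↔ p3))): β-rule — branch into (¬p4 ∧ (p2 → p2))  //  ((¬p3 → (¬p2 ↔ ¬p4)) ∨ (¬p1 ↔ p3)).
  branch 1 (add (¬p4 ∧ (p2 → p2))):
    (¬p4 ∧ (p2 → p2)): α-rule — add ¬p4, (p2 → p2).
    × closes — contains both p4 and ¬p4.
  branch 2 (add ((¬p3 → (¬p2 ↔ ¬p4)) ∨ (¬p1 ↔ p3))):
    (p2 ∨ p3): β-rule — branch into p2  //  p3.
      branch 2.1 (add p2):
        ((¬p3 → (¬p2 ↔ ¬p4)) ∨ (¬p1 ↔ p3)): β-rule — branch into (¬p3 → (¬p2 ↔ ¬p4))  //  (¬p1 ↔ p3).
          branch 2.1.1 (add (¬p3 → (¬p2 ↔ ¬p4))):
            (¬p3 → (¬p2 ↔ ¬p4)): β-rule — branch into ¬¬p3  //  (¬p2 ↔ ¬p4).
              branch 2.1.1.1 (add ¬¬p3):
                ○ open, literals {p2=1, p3=1, p4=1}.
              branch 2.1.1.2 (add (¬p2 ↔ ¬p4)):
                (¬p2 ↔ ¬p4): β-rule — branch into ¬p2, ¬p4  //  ¬¬p2, ¬¬p4.
                  branch 2.1.1.2.1 (add ¬p2, ¬p4):
                    × closes — contains both p2 and ¬p2.
                  branch 2.1.1.2.2 (add ¬¬p2, ¬¬p4):
                    ○ open, literals {p2=1, p4=1}.
          branch 2.1.2 (add (¬p1 ↔ p3)):
            (¬p1 ↔ p3): β-rule — branch into ¬p1, p3  //  ¬¬p1, ¬p3.
              branch 2.1.2.1 (add ¬p1, p3):
                ○ open, literals {p1=0, p2=1, p3=1, p4=1}.
              branch 2.1.2.2 (add ¬¬p1, ¬p3):
                ○ open, literals {p1=1, p2=1, p3=0, p4=1}.
      branch 2.2 (add p3):
        ((¬p3 → (¬p2 ↔ ¬p4)) ∨ (¬p1 ↔ p3)): β-rule — branch into (¬p3 → (¬p2 ↔ ¬p4))  //  (¬p1 ↔ p3).
          branch 2.2.1 (add (¬p3 → (¬p2 ↔ ¬p4))):
            (¬p3 → (¬p2 ↔ ¬p4)): β-rule — branch into ¬¬p3  //  (¬p2 ↔ ¬p4).
              branch 2.2.1.1 (add ¬¬p3):
                ○ open, literals {p3=1, p4=1}.
              branch 2.2.1.2 (add (¬p2 ↔ ¬p4)):
                (¬p2 ↔ ¬p4): β-rule — branch into ¬p2, ¬p4  //  ¬¬p2, ¬¬p4.
                  branch 2.2.1.2.1 (add ¬p2, ¬p4):
                    × closes — contains both p4 and ¬p4.
                  branch 2.2.1.2.2 (add ¬¬p2, ¬¬p4):
                    ○ open, literals {p2=1, p3=1, p4=1}.
          branch 2.2.2 (add (¬p1 ↔ p3)):
            (¬p1 ↔ p3): β-rule — branch into ¬p1, p3  //  ¬¬p1, ¬p3.
              branch 2.2.2.1 (add ¬p1, p3):
                ○ open, literals {p1=0, p3=1, p4=1}.
              branch 2.2.2.2 (add ¬¬p1, ¬p3):
                × closes — contains both p3 and ¬p3.
4 branches closed, 7 open.
An open branch gives a satisfying assignment: p2=1, p3=1, p4=1.

Satisfiable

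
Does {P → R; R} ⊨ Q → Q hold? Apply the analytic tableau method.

Yes

Initial set: {T (P → R); T R; F (Q → Q)}.
F (Q → Q): α-rule — add T Q, F Q.
× closes — contains both Q and ¬Q.
All 1 branch closes.
Every branch closed, so the premises entail the conclusion.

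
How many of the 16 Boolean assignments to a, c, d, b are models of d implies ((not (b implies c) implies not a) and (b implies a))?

13

Initial set: {T (d implies ((not (b implies c) implies not a) and (b implies a)))}.
T (d implies ((not (b implies c) implies not a) and (b implies a))): β-rule — branch into F d  //  T ((not (b implies c) implies not a) and (b implies a)).
  branch 1 (add F d):
    ○ open, literals {d=0}.
  branch 2 (add T ((not (b implies c) implies not a) and (b implies a))):
    T ((not (b implies c) implies not a) and (b implies a)): α-rule — add T (not (b implies c) implies not a), T (b implies a).
    T (not (b implies c) implies not a): β-rule — branch into F not (b implies c)  //  T not a.
      branch 2.1 (add F not (b implies c)):
        T (b implies a): β-rule — branch into F b  //  T a.
          branch 2.1.1 (add F b):
            F not (b implies c): β-rule — branch into F b  //  T c.
              branch 2.1.1.1 (add F b):
                ○ open, literals {b=0}.
              branch 2.1.1.2 (add T c):
                ○ open, literals {b=0, c=1}.
          branch 2.1.2 (add T a):
            F not (b implies c): β-rule — branch into F b  //  T c.
              branch 2.1.2.1 (add F b):
                ○ open, literals {a=1, b=0}.
              branch 2.1.2.2 (add T c):
                ○ open, literals {a=1, c=1}.
      branch 2.2 (add T not a):
        T (b implies a): β-rule — branch into F b  //  T a.
          branch 2.2.1 (add F b):
            ○ open, literals {a=0, b=0}.
          branch 2.2.2 (add T a):
            × closes — contains both a and not a.
1 branch closed, 6 open.
Each open branch fixes some atoms; the unmentioned ones are free. Counting distinct full assignments: branch {d=0} (a, c, b) contributes 8 new; branch {b=0} (a, c, d) contributes 4 new; branch {b=0, c=1} (a, d) contributes 0 new; branch {a=1, b=0} (c, d) contributes 0 new; branch {a=1, c=1} (d, b) contributes 1 new; branch {a=0, b=0} (c, d) contributes 0 new. Total: 13.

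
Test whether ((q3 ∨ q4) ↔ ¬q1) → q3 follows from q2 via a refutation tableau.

Initial set: {T q2; F (((q3 ∨ q4) ↔ ¬q1) → q3)}.
F (((q3 ∨ q4) ↔ ¬q1) → q3): α-rule — add T ((q3 ∨ q4) ↔ ¬q1), F q3.
T ((q3 ∨ q4) ↔ ¬q1): β-rule — branch into T (q3 ∨ q4), T ¬q1  //  F (q3 ∨ q4), F ¬q1.
  branch 1 (add T (q3 ∨ q4), T ¬q1):
    T (q3 ∨ q4): β-rule — branch into T q3  //  T q4.
      branch 1.1 (add T q3):
        × closes — contains both q3 and ¬q3.
      branch 1.2 (add T q4):
        ○ open, literals {q1=F, q2=T, q3=F, q4=T}.
  branch 2 (add F (q3 ∨ q4), F ¬q1):
    F (q3 ∨ q4): α-rule — add F q3, F q4.
    ○ open, literals {q1=T, q2=T, q3=F, q4=F}.
1 branch closed, 2 open.
An open branch gives a countermodel: q1=F, q2=T, q3=F, q4=T (unmentioned atoms arbitrary); the premises hold there but the conclusion fails.

No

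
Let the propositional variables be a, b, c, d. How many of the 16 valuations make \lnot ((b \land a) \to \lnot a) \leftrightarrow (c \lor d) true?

Initial set: {(\lnot ((b \land a) \to \lnot a) \leftrightarrow (c \lor d))}.
(\lnot ((b \land a) \to \lnot a) \leftrightarrow (c \lor d)): β-rule — branch into \lnot ((b \land a) \to \lnot a), (c \lor d)  //  \lnot \lnot ((b \land a) \to \lnot a), \lnot (c \lor d).
  branch 1 (add \lnot ((b \land a) \to \lnot a), (c \lor d)):
    \lnot ((b \land a) \to \lnot a): α-rule — add (b \land a), \lnot \lnot a.
    (b \land a): α-rule — add b, a.
    (c \lor d): β-rule — branch into c  //  d.
      branch 1.1 (add c):
        ○ open, literals {a=T, b=T, c=T}.
      branch 1.2 (add d):
        ○ open, literals {a=T, b=T, d=T}.
  branch 2 (add \lnot \lnot ((b \land a) \to \lnot a), \lnot (c \lor d)):
    \lnot (c \lor d): α-rule — add \lnot c, \lnot d.
    \lnot \lnot ((b \land a) \to \lnot a): β-rule — branch into \lnot (b \land a)  //  \lnot a.
      branch 2.1 (add \lnot (b \land a)):
        \lnot (b \land a): β-rule — branch into \lnot b  //  \lnot a.
          branch 2.1.1 (add \lnot b):
            ○ open, literals {b=F, c=F, d=F}.
          branch 2.1.2 (add \lnot a):
            ○ open, literals {a=F, c=F, d=F}.
      branch 2.2 (add \lnot a):
        ○ open, literals {a=F, c=F, d=F}.
0 branches closed, 5 open.
Each open branch fixes some atoms; the unmentioned ones are free. Counting distinct full assignments: branch {a=T, b=T, c=T} (d) contributes 2 new; branch {a=T, b=T, d=T} (c) contributes 1 new; branch {b=F, c=F, d=F} (a) contributes 2 new; branch {a=F, c=F, d=F} (b) contributes 1 new; branch {a=F, c=F, d=F} (b) contributes 0 new. Total: 6.

6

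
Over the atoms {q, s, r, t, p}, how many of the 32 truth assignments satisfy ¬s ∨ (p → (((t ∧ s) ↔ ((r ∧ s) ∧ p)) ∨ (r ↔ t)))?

28

Initial set: {(¬s ∨ (p → (((t ∧ s) ↔ ((r ∧ s) ∧ p)) ∨ (r ↔ t))))}.
(¬s ∨ (p → (((t ∧ s) ↔ ((r ∧ s) ∧ p)) ∨ (r ↔ t)))): β-rule — branch into ¬s  //  (p → (((t ∧ s) ↔ ((r ∧ s) ∧ p)) ∨ (r ↔ t))).
  branch 1 (add ¬s):
    ○ open, literals {s=false}.
  branch 2 (add (p → (((t ∧ s) ↔ ((r ∧ s) ∧ p)) ∨ (r ↔ t)))):
    (p → (((t ∧ s) ↔ ((r ∧ s) ∧ p)) ∨ (r ↔ t))): β-rule — branch into ¬p  //  (((t ∧ s) ↔ ((r ∧ s) ∧ p)) ∨ (r ↔ t)).
      branch 2.1 (add ¬p):
        ○ open, literals {p=false}.
      branch 2.2 (add (((t ∧ s) ↔ ((r ∧ s) ∧ p)) ∨ (r ↔ t))):
        (((t ∧ s) ↔ ((r ∧ s) ∧ p)) ∨ (r ↔ t)): β-rule — branch into ((t ∧ s) ↔ ((r ∧ s) ∧ p))  //  (r ↔ t).
          branch 2.2.1 (add ((t ∧ s) ↔ ((r ∧ s) ∧ p))):
            ((t ∧ s) ↔ ((r ∧ s) ∧ p)): β-rule — branch into (t ∧ s), ((r ∧ s) ∧ p)  //  ¬(t ∧ s), ¬((r ∧ s) ∧ p).
              branch 2.2.1.1 (add (t ∧ s), ((r ∧ s) ∧ p)):
                (t ∧ s): α-rule — add t, s.
                ((r ∧ s) ∧ p): α-rule — add (r ∧ s), p.
                (r ∧ s): α-rule — add r, s.
                ○ open, literals {p=true, r=true, s=true, t=true}.
              branch 2.2.1.2 (add ¬(t ∧ s), ¬((r ∧ s) ∧ p)):
                ¬(t ∧ s): β-rule — branch into ¬t  //  ¬s.
                  branch 2.2.1.2.1 (add ¬t):
                    ¬((r ∧ s) ∧ p): β-rule — branch into ¬(r ∧ s)  //  ¬p.
                      branch 2.2.1.2.1.1 (add ¬(r ∧ s)):
                        ¬(r ∧ s): β-rule — branch into ¬r  //  ¬s.
                          branch 2.2.1.2.1.1.1 (add ¬r):
                            ○ open, literals {r=false, t=false}.
                          branch 2.2.1.2.1.1.2 (add ¬s):
                            ○ open, literals {s=false, t=false}.
                      branch 2.2.1.2.1.2 (add ¬p):
                        ○ open, literals {p=false, t=false}.
                  branch 2.2.1.2.2 (add ¬s):
                    ¬((r ∧ s) ∧ p): β-rule — branch into ¬(r ∧ s)  //  ¬p.
                      branch 2.2.1.2.2.1 (add ¬(r ∧ s)):
                        ¬(r ∧ s): β-rule — branch into ¬r  //  ¬s.
                          branch 2.2.1.2.2.1.1 (add ¬r):
                            ○ open, literals {r=false, s=false}.
                          branch 2.2.1.2.2.1.2 (add ¬s):
                            ○ open, literals {s=false}.
                      branch 2.2.1.2.2.2 (add ¬p):
                        ○ open, literals {p=false, s=false}.
          branch 2.2.2 (add (r ↔ t)):
            (r ↔ t): β-rule — branch into r, t  //  ¬r, ¬t.
              branch 2.2.2.1 (add r, t):
                ○ open, literals {r=true, t=true}.
              branch 2.2.2.2 (add ¬r, ¬t):
                ○ open, literals {r=false, t=false}.
0 branches closed, 11 open.
Each open branch fixes some atoms; the unmentioned ones are free. Counting distinct full assignments: branch {s=false} (q, r, t, p) contributes 16 new; branch {p=false} (q, s, r, t) contributes 8 new; branch {p=true, r=true, s=true, t=true} (q) contributes 2 new; branch {r=false, t=false} (q, s, p) contributes 2 new; branch {s=false, t=false} (q, r, p) contributes 0 new; branch {p=false, t=false} (q, s, r) contributes 0 new; branch {r=false, s=false} (q, t, p) contributes 0 new; branch {s=false} (q, r, t, p) contributes 0 new; branch {p=false, s=false} (q, r, t) contributes 0 new; branch {r=true, t=true} (q, s, p) contributes 0 new; branch {r=false, t=false} (q, s, p) contributes 0 new. Total: 28.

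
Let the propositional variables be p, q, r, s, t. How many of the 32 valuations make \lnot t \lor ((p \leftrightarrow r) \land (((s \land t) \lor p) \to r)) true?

Initial set: {(\lnot t \lor ((p \leftrightarrow r) \land (((s \land t) \lor p) \to r)))}.
(\lnot t \lor ((p \leftrightarrow r) \land (((s \land t) \lor p) \to r))): β-rule — branch into \lnot t  //  ((p \leftrightarrow r) \land (((s \land t) \lor p) \to r)).
  branch 1 (add \lnot t):
    ○ open, literals {t=false}.
  branch 2 (add ((p \leftrightarrow r) \land (((s \land t) \lor p) \to r))):
    ((p \leftrightarrow r) \land (((s \land t) \lor p) \to r)): α-rule — add (p \leftrightarrow r), (((s \land t) \lor p) \to r).
    (p \leftrightarrow r): β-rule — branch into p, r  //  \lnot p, \lnot r.
      branch 2.1 (add p, r):
        (((s \land t) \lor p) \to r): β-rule — branch into \lnot ((s \land t) \lor p)  //  r.
          branch 2.1.1 (add \lnot ((s \land t) \lor p)):
            \lnot ((s \land t) \lor p): α-rule — add \lnot (s \land t), \lnot p.
            × closes — contains both p and \lnot p.
          branch 2.1.2 (add r):
            ○ open, literals {p=true, r=true}.
      branch 2.2 (add \lnot p, \lnot r):
        (((s \land t) \lor p) \to r): β-rule — branch into \lnot ((s \land t) \lor p)  //  r.
          branch 2.2.1 (add \lnot ((s \land t) \lor p)):
            \lnot ((s \land t) \lor p): α-rule — add \lnot (s \land t), \lnot p.
            \lnot (s \land t): β-rule — branch into \lnot s  //  \lnot t.
              branch 2.2.1.1 (add \lnot s):
                ○ open, literals {p=false, r=false, s=false}.
              branch 2.2.1.2 (add \lnot t):
                ○ open, literals {p=false, r=false, t=false}.
          branch 2.2.2 (add r):
            × closes — contains both r and \lnot r.
2 branches closed, 4 open.
Each open branch fixes some atoms; the unmentioned ones are free. Counting distinct full assignments: branch {t=false} (p, q, r, s) contributes 16 new; branch {p=true, r=true} (q, s, t) contributes 4 new; branch {p=false, r=false, s=false} (q, t) contributes 2 new; branch {p=false, r=false, t=false} (q, s) contributes 0 new. Total: 22.

22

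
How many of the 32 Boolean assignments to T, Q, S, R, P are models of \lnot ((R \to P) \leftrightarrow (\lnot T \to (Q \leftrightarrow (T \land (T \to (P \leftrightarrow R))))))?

Initial set: {T \lnot ((R \to P) \leftrightarrow (\lnot T \to (Q \leftrightarrow (T \land (T \to (P \leftrightarrow R))))))}.
T \lnot ((R \to P) \leftrightarrow (\lnot T \to (Q \leftrightarrow (T \land (T \to (P \leftrightarrow R)))))): β-rule — branch into T (R \to P), F (\lnot T \to (Q \leftrightarrow (T \land (T \to (P \leftrightarrow R)))))  //  F (R \to P), T (\lnot T \to (Q \leftrightarrow (T \land (T \to (P \leftrightarrow R))))).
  branch 1 (add T (R \to P), F (\lnot T \to (Q \leftrightarrow (T \land (T \to (P \leftrightarrow R)))))):
    F (\lnot T \to (Q \leftrightarrow (T \land (T \to (P \leftrightarrow R))))): α-rule — add T \lnot T, F (Q \leftrightarrow (T \land (T \to (P \leftrightarrow R)))).
    T (R \to P): β-rule — branch into F R  //  T P.
      branch 1.1 (add F R):
        F (Q \leftrightarrow (T \land (T \to (P \leftrightarrow R)))): β-rule — branch into T Q, F (T \land (T \to (P \leftrightarrow R)))  //  F Q, T (T \land (T \to (P \leftrightarrow R))).
          branch 1.1.1 (add T Q, F (T \land (T \to (P \leftrightarrow R)))):
            F (T \land (T \to (P \leftrightarrow R))): β-rule — branch into F T  //  F (T \to (P \leftrightarrow R)).
              branch 1.1.1.1 (add F T):
                ○ open, literals {Q=T, R=F, T=F}.
              branch 1.1.1.2 (add F (T \to (P \leftrightarrow R))):
                F (T \to (P \leftrightarrow R)): α-rule — add T T, F (P \leftrightarrow R).
                × closes — contains both T and \lnot T.
          branch 1.1.2 (add F Q, T (T \land (T \to (P \leftrightarrow R)))):
            T (T \land (T \to (P \leftrightarrow R))): α-rule — add T T, T (T \to (P \leftrightarrow R)).
            × closes — contains both T and \lnot T.
      branch 1.2 (add T P):
        F (Q \leftrightarrow (T \land (T \to (P \leftrightarrow R)))): β-rule — branch into T Q, F (T \land (T \to (P \leftrightarrow R)))  //  F Q, T (T \land (T \to (P \leftrightarrow R))).
          branch 1.2.1 (add T Q, F (T \land (T \to (P \leftrightarrow R)))):
            F (T \land (T \to (P \leftrightarrow R))): β-rule — branch into F T  //  F (T \to (P \leftrightarrow R)).
              branch 1.2.1.1 (add F T):
                ○ open, literals {P=T, Q=T, T=F}.
              branch 1.2.1.2 (add F (T \to (P \leftrightarrow R))):
                F (T \to (P \leftrightarrow R)): α-rule — add T T, F (P \leftrightarrow R).
                × closes — contains both T and \lnot T.
          branch 1.2.2 (add F Q, T (T \land (T \to (P \leftrightarrow R)))):
            T (T \land (T \to (P \leftrightarrow R))): α-rule — add T T, T (T \to (P \leftrightarrow R)).
            × closes — contains both T and \lnot T.
  branch 2 (add F (R \to P), T (\lnot T \to (Q \leftrightarrow (T \land (T \to (P \leftrightarrow R)))))):
    F (R \to P): α-rule — add T R, F P.
    T (\lnot T \to (Q \leftrightarrow (T \land (T \to (P \leftrightarrow R))))): β-rule — branch into F \lnot T  //  T (Q \leftrightarrow (T \land (T \to (P \leftrightarrow R)))).
      branch 2.1 (add F \lnot T):
        ○ open, literals {P=F, R=T, T=T}.
      branch 2.2 (add T (Q \leftrightarrow (T \land (T \to (P \leftrightarrow R))))):
        T (Q \leftrightarrow (T \land (T \to (P \leftrightarrow R)))): β-rule — branch into T Q, T (T \land (T \to (P \leftrightarrow R)))  //  F Q, F (T \land (T \to (P \leftrightarrow R))).
          branch 2.2.1 (add T Q, T (T \land (T \to (P \leftrightarrow R)))):
            T (T \land (T \to (P \leftrightarrow R))): α-rule — add T T, T (T \to (P \leftrightarrow R)).
            T (T \to (P \leftrightarrow R)): β-rule — branch into F T  //  T (P \leftrightarrow R).
              branch 2.2.1.1 (add F T):
                × closes — contains both T and \lnot T.
              branch 2.2.1.2 (add T (P \leftrightarrow R)):
                T (P \leftrightarrow R): β-rule — branch into T P, T R  //  F P, F R.
                  branch 2.2.1.2.1 (add T P, T R):
                    × closes — contains both P and \lnot P.
                  branch 2.2.1.2.2 (add F P, F R):
                    × closes — contains both R and \lnot R.
          branch 2.2.2 (add F Q, F (T \land (T \to (P \leftrightarrow R)))):
            F (T \land (T \to (P \leftrightarrow R))): β-rule — branch into F T  //  F (T \to (P \leftrightarrow R)).
              branch 2.2.2.1 (add F T):
                ○ open, literals {P=F, Q=F, R=T, T=F}.
              branch 2.2.2.2 (add F (T \to (P \leftrightarrow R))):
                F (T \to (P \leftrightarrow R)): α-rule — add T T, F (P \leftrightarrow R).
                F (P \leftrightarrow R): β-rule — branch into T P, F R  //  F P, T R.
                  branch 2.2.2.2.1 (add T P, F R):
                    × closes — contains both P and \lnot P.
                  branch 2.2.2.2.2 (add F P, T R):
                    ○ open, literals {P=F, Q=F, R=T, T=T}.
8 branches closed, 5 open.
Each open branch fixes some atoms; the unmentioned ones are free. Counting distinct full assignments: branch {Q=T, R=F, T=F} (S, P) contributes 4 new; branch {P=T, Q=T, T=F} (S, R) contributes 2 new; branch {P=F, R=T, T=T} (Q, S) contributes 4 new; branch {P=F, Q=F, R=T, T=F} (S) contributes 2 new; branch {P=F, Q=F, R=T, T=T} (S) contributes 0 new. Total: 12.

12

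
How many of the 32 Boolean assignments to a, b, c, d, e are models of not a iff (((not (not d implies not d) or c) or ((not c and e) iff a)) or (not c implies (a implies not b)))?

18

Initial set: {(not a iff (((not (not d implies not d) or c) or ((not c and e) iff a)) or (not c implies (a implies not b))))}.
(not a iff (((not (not d implies not d) or c) or ((not c and e) iff a)) or (not c implies (a implies not b)))): β-rule — branch into not a, (((not (not d implies not d) or c) or ((not c and e) iff a)) or (not c implies (a implies not b)))  //  not not a, not (((not (not d implies not d) or c) or ((not c and e) iff a)) or (not c implies (a implies not b))).
  branch 1 (add not a, (((not (not d implies not d) or c) or ((not c and e) iff a)) or (not c implies (a implies not b)))):
    (((not (not d implies not d) or c) or ((not c and e) iff a)) or (not c implies (a implies not b))): β-rule — branch into ((not (not d implies not d) or c) or ((not c and e) iff a))  //  (not c implies (a implies not b)).
      branch 1.1 (add ((not (not d implies not d) or c) or ((not c and e) iff a))):
        ((not (not d implies not d) or c) or ((not c and e) iff a)): β-rule — branch into (not (not d implies not d) or c)  //  ((not c and e) iff a).
          branch 1.1.1 (add (not (not d implies not d) or c)):
            (not (not d implies not d) or c): β-rule — branch into not (not d implies not d)  //  c.
              branch 1.1.1.1 (add not (not d implies not d)):
                not (not d implies not d): α-rule — add not d, not not d.
                × closes — contains both d and not d.
              branch 1.1.1.2 (add c):
                ○ open, literals {a=F, c=T}.
          branch 1.1.2 (add ((not c and e) iff a)):
            ((not c and e) iff a): β-rule — branch into (not c and e), a  //  not (not c and e), not a.
              branch 1.1.2.1 (add (not c and e), a):
                × closes — contains both a and not a.
              branch 1.1.2.2 (add not (not c and e), not a):
                not (not c and e): β-rule — branch into not not c  //  not e.
                  branch 1.1.2.2.1 (add not not c):
                    ○ open, literals {a=F, c=T}.
                  branch 1.1.2.2.2 (add not e):
                    ○ open, literals {a=F, e=F}.
      branch 1.2 (add (not c implies (a implies not b))):
        (not c implies (a implies not b)): β-rule — branch into not not c  //  (a implies not b).
          branch 1.2.1 (add not not c):
            ○ open, literals {a=F, c=T}.
          branch 1.2.2 (add (a implies not b)):
            (a implies not b): β-rule — branch into not a  //  not b.
              branch 1.2.2.1 (add not a):
                ○ open, literals {a=F}.
              branch 1.2.2.2 (add not b):
                ○ open, literals {a=F, b=F}.
  branch 2 (add not not a, not (((not (not d implies not d) or c) or ((not c and e) iff a)) or (not c implies (a implies not b)))):
    not (((not (not d implies not d) or c) or ((not c and e) iff a)) or (not c implies (a implies not b))): α-rule — add not ((not (not d implies not d) or c) or ((not c and e) iff a)), not (not c implies (a implies not b)).
    not ((not (not d implies not d) or c) or ((not c and e) iff a)): α-rule — add not (not (not d implies not d) or c), not ((not c and e) iff a).
    not (not c implies (a implies not b)): α-rule — add not c, not (a implies not b).
    not (not (not d implies not d) or c): α-rule — add not not (not d implies not d), not c.
    not (a implies not b): α-rule — add a, not not b.
    not ((not c and e) iff a): β-rule — branch into (not c and e), not a  //  not (not c and e), a.
      branch 2.1 (add (not c and e), not a):
        × closes — contains both a and not a.
      branch 2.2 (add not (not c and e), a):
        not not (not d implies not d): β-rule — branch into not not d  //  not d.
          branch 2.2.1 (add not not d):
            not (not c and e): β-rule — branch into not not c  //  not e.
              branch 2.2.1.1 (add not not c):
                × closes — contains both c and not c.
              branch 2.2.1.2 (add not e):
                ○ open, literals {a=T, b=T, c=F, d=T, e=F}.
          branch 2.2.2 (add not d):
            not (not c and e): β-rule — branch into not not c  //  not e.
              branch 2.2.2.1 (add not not c):
                × closes — contains both c and not c.
              branch 2.2.2.2 (add not e):
                ○ open, literals {a=T, b=T, c=F, d=F, e=F}.
5 branches closed, 8 open.
Each open branch fixes some atoms; the unmentioned ones are free. Counting distinct full assignments: branch {a=F, c=T} (b, d, e) contributes 8 new; branch {a=F, c=T} (b, d, e) contributes 0 new; branch {a=F, e=F} (b, c, d) contributes 4 new; branch {a=F, c=T} (b, d, e) contributes 0 new; branch {a=F} (b, c, d, e) contributes 4 new; branch {a=F, b=F} (c, d, e) contributes 0 new; branch {a=T, b=T, c=F, d=T, e=F} (none free) contributes 1 new; branch {a=T, b=T, c=F, d=F, e=F} (none free) contributes 1 new. Total: 18.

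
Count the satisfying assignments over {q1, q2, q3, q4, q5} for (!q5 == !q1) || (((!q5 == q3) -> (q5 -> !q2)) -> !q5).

Initial set: {((!q5 == !q1) || (((!q5 == q3) -> (q5 -> !q2)) -> !q5))}.
((!q5 == !q1) || (((!q5 == q3) -> (q5 -> !q2)) -> !q5)): β-rule — branch into (!q5 == !q1)  //  (((!q5 == q3) -> (q5 -> !q2)) -> !q5).
  branch 1 (add (!q5 == !q1)):
    (!q5 == !q1): β-rule — branch into !q5, !q1  //  !!q5, !!q1.
      branch 1.1 (add !q5, !q1):
        ○ open, literals {q1=false, q5=false}.
      branch 1.2 (add !!q5, !!q1):
        ○ open, literals {q1=true, q5=true}.
  branch 2 (add (((!q5 == q3) -> (q5 -> !q2)) -> !q5)):
    (((!q5 == q3) -> (q5 -> !q2)) -> !q5): β-rule — branch into !((!q5 == q3) -> (q5 -> !q2))  //  !q5.
      branch 2.1 (add !((!q5 == q3) -> (q5 -> !q2))):
        !((!q5 == q3) -> (q5 -> !q2)): α-rule — add (!q5 == q3), !(q5 -> !q2).
        !(q5 -> !q2): α-rule — add q5, !!q2.
        (!q5 == q3): β-rule — branch into !q5, q3  //  !!q5, !q3.
          branch 2.1.1 (add !q5, q3):
            × closes — contains both q5 and !q5.
          branch 2.1.2 (add !!q5, !q3):
            ○ open, literals {q2=true, q3=false, q5=true}.
      branch 2.2 (add !q5):
        ○ open, literals {q5=false}.
1 branch closed, 4 open.
Each open branch fixes some atoms; the unmentioned ones are free. Counting distinct full assignments: branch {q1=false, q5=false} (q2, q3, q4) contributes 8 new; branch {q1=true, q5=true} (q2, q3, q4) contributes 8 new; branch {q2=true, q3=false, q5=true} (q1, q4) contributes 2 new; branch {q5=false} (q1, q2, q3, q4) contributes 8 new. Total: 26.

26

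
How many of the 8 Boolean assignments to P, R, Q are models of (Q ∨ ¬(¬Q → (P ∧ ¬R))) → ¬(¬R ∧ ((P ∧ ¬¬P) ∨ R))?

7

Initial set: {((Q ∨ ¬(¬Q → (P ∧ ¬R))) → ¬(¬R ∧ ((P ∧ ¬¬P) ∨ R)))}.
((Q ∨ ¬(¬Q → (P ∧ ¬R))) → ¬(¬R ∧ ((P ∧ ¬¬P) ∨ R))): β-rule — branch into ¬(Q ∨ ¬(¬Q → (P ∧ ¬R)))  //  ¬(¬R ∧ ((P ∧ ¬¬P) ∨ R)).
  branch 1 (add ¬(Q ∨ ¬(¬Q → (P ∧ ¬R)))):
    ¬(Q ∨ ¬(¬Q → (P ∧ ¬R))): α-rule — add ¬Q, ¬¬(¬Q → (P ∧ ¬R)).
    ¬¬(¬Q → (P ∧ ¬R)): β-rule — branch into ¬¬Q  //  (P ∧ ¬R).
      branch 1.1 (add ¬¬Q):
        × closes — contains both Q and ¬Q.
      branch 1.2 (add (P ∧ ¬R)):
        (P ∧ ¬R): α-rule — add P, ¬R.
        ○ open, literals {P=true, Q=false, R=false}.
  branch 2 (add ¬(¬R ∧ ((P ∧ ¬¬P) ∨ R))):
    ¬(¬R ∧ ((P ∧ ¬¬P) ∨ R)): β-rule — branch into ¬¬R  //  ¬((P ∧ ¬¬P) ∨ R).
      branch 2.1 (add ¬¬R):
        ○ open, literals {R=true}.
      branch 2.2 (add ¬((P ∧ ¬¬P) ∨ R)):
        ¬((P ∧ ¬¬P) ∨ R): α-rule — add ¬(P ∧ ¬¬P), ¬R.
        ¬(P ∧ ¬¬P): β-rule — branch into ¬P  //  ¬¬¬P.
          branch 2.2.1 (add ¬P):
            ○ open, literals {P=false, R=false}.
          branch 2.2.2 (add ¬¬¬P):
            ¬¬¬P: drop double negation, giving ¬P.
            ○ open, literals {P=false, R=false}.
1 branch closed, 4 open.
Each open branch fixes some atoms; the unmentioned ones are free. Counting distinct full assignments: branch {P=true, Q=false, R=false} (none free) contributes 1 new; branch {R=true} (P, Q) contributes 4 new; branch {P=false, R=false} (Q) contributes 2 new; branch {P=false, R=false} (Q) contributes 0 new. Total: 7.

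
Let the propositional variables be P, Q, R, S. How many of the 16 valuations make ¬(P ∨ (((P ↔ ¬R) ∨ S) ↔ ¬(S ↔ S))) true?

6

Initial set: {¬(P ∨ (((P ↔ ¬R) ∨ S) ↔ ¬(S ↔ S)))}.
¬(P ∨ (((P ↔ ¬R) ∨ S) ↔ ¬(S ↔ S))): α-rule — add ¬P, ¬(((P ↔ ¬R) ∨ S) ↔ ¬(S ↔ S)).
¬(((P ↔ ¬R) ∨ S) ↔ ¬(S ↔ S)): β-rule — branch into ((P ↔ ¬R) ∨ S), ¬¬(S ↔ S)  //  ¬((P ↔ ¬R) ∨ S), ¬(S ↔ S).
  branch 1 (add ((P ↔ ¬R) ∨ S), ¬¬(S ↔ S)):
    ((P ↔ ¬R) ∨ S): β-rule — branch into (P ↔ ¬R)  //  S.
      branch 1.1 (add (P ↔ ¬R)):
        ¬¬(S ↔ S): β-rule — branch into S, S  //  ¬S, ¬S.
          branch 1.1.1 (add S, S):
            (P ↔ ¬R): β-rule — branch into P, ¬R  //  ¬P, ¬¬R.
              branch 1.1.1.1 (add P, ¬R):
                × closes — contains both P and ¬P.
              branch 1.1.1.2 (add ¬P, ¬¬R):
                ○ open, literals {P=0, R=1, S=1}.
          branch 1.1.2 (add ¬S, ¬S):
            (P ↔ ¬R): β-rule — branch into P, ¬R  //  ¬P, ¬¬R.
              branch 1.1.2.1 (add P, ¬R):
                × closes — contains both P and ¬P.
              branch 1.1.2.2 (add ¬P, ¬¬R):
                ○ open, literals {P=0, R=1, S=0}.
      branch 1.2 (add S):
        ¬¬(S ↔ S): β-rule — branch into S, S  //  ¬S, ¬S.
          branch 1.2.1 (add S, S):
            ○ open, literals {P=0, S=1}.
          branch 1.2.2 (add ¬S, ¬S):
            × closes — contains both S and ¬S.
  branch 2 (add ¬((P ↔ ¬R) ∨ S), ¬(S ↔ S)):
    ¬((P ↔ ¬R) ∨ S): α-rule — add ¬(P ↔ ¬R), ¬S.
    ¬(S ↔ S): β-rule — branch into S, ¬S  //  ¬S, S.
      branch 2.1 (add S, ¬S):
        × closes — contains both S and ¬S.
      branch 2.2 (add ¬S, S):
        × closes — contains both S and ¬S.
5 branches closed, 3 open.
Each open branch fixes some atoms; the unmentioned ones are free. Counting distinct full assignments: branch {P=0, R=1, S=1} (Q) contributes 2 new; branch {P=0, R=1, S=0} (Q) contributes 2 new; branch {P=0, S=1} (Q, R) contributes 2 new. Total: 6.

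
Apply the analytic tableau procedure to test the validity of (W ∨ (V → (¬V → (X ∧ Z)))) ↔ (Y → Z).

Not valid

Assume the negation and expand:
Initial set: {¬((W ∨ (V → (¬V → (X ∧ Z)))) ↔ (Y → Z))}.
¬((W ∨ (V → (¬V → (X ∧ Z)))) ↔ (Y → Z)): β-rule — branch into (W ∨ (V → (¬V → (X ∧ Z)))), ¬(Y → Z)  //  ¬(W ∨ (V → (¬V → (X ∧ Z)))), (Y → Z).
  branch 1 (add (W ∨ (V → (¬V → (X ∧ Z)))), ¬(Y → Z)):
    ¬(Y → Z): α-rule — add Y, ¬Z.
    (W ∨ (V → (¬V → (X ∧ Z)))): β-rule — branch into W  //  (V → (¬V → (X ∧ Z))).
      branch 1.1 (add W):
        ○ open, literals {W=T, Y=T, Z=F}.
      branch 1.2 (add (V → (¬V → (X ∧ Z)))):
        (V → (¬V → (X ∧ Z))): β-rule — branch into ¬V  //  (¬V → (X ∧ Z)).
          branch 1.2.1 (add ¬V):
            ○ open, literals {V=F, Y=T, Z=F}.
          branch 1.2.2 (add (¬V → (X ∧ Z))):
            (¬V → (X ∧ Z)): β-rule — branch into ¬¬V  //  (X ∧ Z).
              branch 1.2.2.1 (add ¬¬V):
                ○ open, literals {V=T, Y=T, Z=F}.
              branch 1.2.2.2 (add (X ∧ Z)):
                (X ∧ Z): α-rule — add X, Z.
                × closes — contains both Z and ¬Z.
  branch 2 (add ¬(W ∨ (V → (¬V → (X ∧ Z)))), (Y → Z)):
    ¬(W ∨ (V → (¬V → (X ∧ Z)))): α-rule — add ¬W, ¬(V → (¬V → (X ∧ Z))).
    ¬(V → (¬V → (X ∧ Z))): α-rule — add V, ¬(¬V → (X ∧ Z)).
    ¬(¬V → (X ∧ Z)): α-rule — add ¬V, ¬(X ∧ Z).
    × closes — contains both V and ¬V.
2 branches closed, 3 open.
An open branch gives a countermodel: W=T, Y=T, Z=F (unmentioned atoms arbitrary); under it the original formula is false.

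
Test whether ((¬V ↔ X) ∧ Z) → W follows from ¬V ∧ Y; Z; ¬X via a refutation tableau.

Initial set: {T (¬V ∧ Y); T Z; T ¬X; F (((¬V ↔ X) ∧ Z) → W)}.
T (¬V ∧ Y): α-rule — add T ¬V, T Y.
F (((¬V ↔ X) ∧ Z) → W): α-rule — add T ((¬V ↔ X) ∧ Z), F W.
T ((¬V ↔ X) ∧ Z): α-rule — add T (¬V ↔ X), T Z.
T (¬V ↔ X): β-rule — branch into T ¬V, T X  //  F ¬V, F X.
  branch 1 (add T ¬V, T X):
    × closes — contains both X and ¬X.
  branch 2 (add F ¬V, F X):
    × closes — contains both V and ¬V.
All 2 branches close.
Every branch closed, so the premises entail the conclusion.

Yes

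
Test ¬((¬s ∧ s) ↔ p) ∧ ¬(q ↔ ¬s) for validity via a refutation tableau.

Assume the negation and expand:
Initial set: {¬(¬((¬s ∧ s) ↔ p) ∧ ¬(q ↔ ¬s))}.
¬(¬((¬s ∧ s) ↔ p) ∧ ¬(q ↔ ¬s)): β-rule — branch into ¬¬((¬s ∧ s) ↔ p)  //  ¬¬(q ↔ ¬s).
  branch 1 (add ¬¬((¬s ∧ s) ↔ p)):
    ¬¬((¬s ∧ s) ↔ p): β-rule — branch into (¬s ∧ s), p  //  ¬(¬s ∧ s), ¬p.
      branch 1.1 (add (¬s ∧ s), p):
        (¬s ∧ s): α-rule — add ¬s, s.
        × closes — contains both s and ¬s.
      branch 1.2 (add ¬(¬s ∧ s), ¬p):
        ¬(¬s ∧ s): β-rule — branch into ¬¬s  //  ¬s.
          branch 1.2.1 (add ¬¬s):
            ○ open, literals {p=0, s=1}.
          branch 1.2.2 (add ¬s):
            ○ open, literals {p=0, s=0}.
  branch 2 (add ¬¬(q ↔ ¬s)):
    ¬¬(q ↔ ¬s): β-rule — branch into q, ¬s  //  ¬q, ¬¬s.
      branch 2.1 (add q, ¬s):
        ○ open, literals {q=1, s=0}.
      branch 2.2 (add ¬q, ¬¬s):
        ○ open, literals {q=0, s=1}.
1 branch closed, 4 open.
An open branch gives a countermodel: p=0, s=1 (unmentioned atoms arbitrary); under it the original formula is false.

Not valid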